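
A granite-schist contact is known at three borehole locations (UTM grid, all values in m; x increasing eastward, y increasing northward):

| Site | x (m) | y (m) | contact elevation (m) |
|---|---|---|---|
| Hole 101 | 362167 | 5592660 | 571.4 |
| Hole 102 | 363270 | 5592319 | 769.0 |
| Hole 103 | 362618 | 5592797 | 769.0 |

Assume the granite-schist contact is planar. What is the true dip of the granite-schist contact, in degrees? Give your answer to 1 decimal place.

Two edge vectors: Hole 101→Hole 102 = (1103, -341, 197.6), Hole 101→Hole 103 = (451, 137, 197.6).
Normal n = (Hole 101→Hole 102) × (Hole 101→Hole 103) = (-94452.8, -128835.2, 304902).
So ∂z/∂x = −n_x/n_z = 0.30978 and ∂z/∂y = −n_y/n_z = 0.42255.
Gradient magnitude |∇z| = √(a² + b²) = √(0.09596 + 0.17855) = 0.52394.
True dip = arctan(0.52394) = 27.7°, dipping toward SW (azimuth ≈ 216°).

27.7°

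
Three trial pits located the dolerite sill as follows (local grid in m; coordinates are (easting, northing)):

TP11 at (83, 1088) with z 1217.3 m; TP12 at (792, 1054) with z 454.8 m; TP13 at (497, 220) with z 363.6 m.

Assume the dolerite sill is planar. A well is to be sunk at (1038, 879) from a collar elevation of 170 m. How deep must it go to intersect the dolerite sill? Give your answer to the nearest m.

Two edge vectors: TP11→TP12 = (709, -34, -762.5), TP11→TP13 = (414, -868, -853.7).
Normal n = (TP11→TP12) × (TP11→TP13) = (-632824.2, 289598.3, -601336).
So ∂z/∂E = −n_x/n_z = −1.05236 and ∂z/∂N = −n_y/n_z = 0.48159.
Intercept c from TP11: 1217.3 + 87.35 − 523.97 = 780.67.
At (1038, 879): z_contact = −1092.4 + 423.3 + 780.67 = 111.6 m.
Depth below ground = 170 − 111.6 = 58 m.

58 m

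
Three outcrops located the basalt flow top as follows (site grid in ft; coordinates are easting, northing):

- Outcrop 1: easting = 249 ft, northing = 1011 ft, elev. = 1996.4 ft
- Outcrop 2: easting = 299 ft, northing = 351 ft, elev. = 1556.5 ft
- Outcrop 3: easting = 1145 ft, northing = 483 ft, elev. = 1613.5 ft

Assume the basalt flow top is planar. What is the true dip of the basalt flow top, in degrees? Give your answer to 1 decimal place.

Two edge vectors: Outcrop 1→Outcrop 2 = (50, -660, -439.9), Outcrop 1→Outcrop 3 = (896, -528, -382.9).
Normal n = (Outcrop 1→Outcrop 2) × (Outcrop 1→Outcrop 3) = (20446.8, -375005.4, 564960).
So ∂z/∂easting = −n_x/n_z = −0.03619 and ∂z/∂northing = −n_y/n_z = 0.66377.
Gradient magnitude |∇z| = √(a² + b²) = √(0.00131 + 0.44060) = 0.66476.
True dip = arctan(0.66476) = 33.6°, dipping toward S (azimuth ≈ 177°).

33.6°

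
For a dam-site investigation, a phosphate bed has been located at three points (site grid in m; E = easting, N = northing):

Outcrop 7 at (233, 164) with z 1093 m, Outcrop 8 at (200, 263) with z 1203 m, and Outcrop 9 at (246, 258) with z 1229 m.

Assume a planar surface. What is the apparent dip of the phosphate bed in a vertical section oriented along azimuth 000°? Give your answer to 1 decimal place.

53.4°

Two edge vectors: Outcrop 7→Outcrop 8 = (-33, 99, 110), Outcrop 7→Outcrop 9 = (13, 94, 136).
Normal n = (Outcrop 7→Outcrop 8) × (Outcrop 7→Outcrop 9) = (3124, 5918, -4389).
So ∂z/∂E = −n_x/n_z = 0.71178 and ∂z/∂N = −n_y/n_z = 1.34837.
Unit vector along 000° is (sin 0°, cos 0°) = (0.0000, 1.0000).
Slope in that direction = a·(0.0000) + b·(1.0000) = 1.34837.
Apparent dip = arctan|1.34837| = 53.4° (true dip is 56.7°, so apparent ≤ true as expected).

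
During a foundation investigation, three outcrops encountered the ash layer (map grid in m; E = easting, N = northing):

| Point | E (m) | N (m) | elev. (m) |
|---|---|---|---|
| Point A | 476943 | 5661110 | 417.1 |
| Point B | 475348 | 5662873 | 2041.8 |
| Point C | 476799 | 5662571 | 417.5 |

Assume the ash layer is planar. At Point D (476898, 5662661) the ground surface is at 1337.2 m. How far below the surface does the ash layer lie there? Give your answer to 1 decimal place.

1043.0 m

Two edge vectors: Point A→Point B = (-1595, 1763, 1624.7), Point A→Point C = (-144, 1461, 0.4).
Normal n = (Point A→Point B) × (Point A→Point C) = (-2372981.5, -233318.8, -2076423).
So ∂z/∂E = −n_x/n_z = −1.142821814 and ∂z/∂N = −n_y/n_z = −0.112365737.
Intercept c from Point A: 417.1 + 545060.86 + 636114.80 = 1181592.76.
At (476898, 5662661): z_contact = −545009.44 − 636289.07 + 1181592.76 = 294.25 m.
Depth below ground = 1337.2 − 294.25 = 1043.0 m.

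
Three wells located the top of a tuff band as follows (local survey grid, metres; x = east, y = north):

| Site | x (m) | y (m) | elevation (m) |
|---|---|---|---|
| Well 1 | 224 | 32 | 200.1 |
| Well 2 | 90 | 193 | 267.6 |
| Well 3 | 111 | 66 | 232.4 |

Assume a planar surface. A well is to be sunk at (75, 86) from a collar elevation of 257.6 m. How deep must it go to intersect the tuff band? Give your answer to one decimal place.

Let the plane be z = a·x + b·y + c.
Well 2−Well 1: −134a + 161b = 67.5;  Well 3−Well 1: −113a + 34b = 32.3.
Solving gives a = −0.21305, b = 0.24194.
Then c = 200.1 − a·224 − b·32 = 240.08.
At (75, 86): z_contact = −15.98 + 20.81 + 240.08 = 244.91 m.
Depth below ground = 257.6 − 244.91 = 12.7 m.

12.7 m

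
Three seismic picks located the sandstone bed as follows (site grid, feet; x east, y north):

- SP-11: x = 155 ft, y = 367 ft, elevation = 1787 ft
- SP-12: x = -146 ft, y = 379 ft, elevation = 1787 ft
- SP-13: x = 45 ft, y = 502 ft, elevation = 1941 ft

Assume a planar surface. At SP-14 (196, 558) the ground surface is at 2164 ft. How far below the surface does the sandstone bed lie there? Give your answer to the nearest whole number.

150 ft

Let the plane be z = a·x + b·y + c.
SP-12−SP-11: −301a + 12b = 0;  SP-13−SP-11: −110a + 135b = 154.
Solving gives a = 0.04700, b = 1.17904.
Then c = 1787 − a·155 − b·367 = 1347.01.
At (196, 558): z_contact = 9.2 + 657.9 + 1347.01 = 2014.1 ft.
Depth below ground = 2164 − 2014.1 = 150 ft.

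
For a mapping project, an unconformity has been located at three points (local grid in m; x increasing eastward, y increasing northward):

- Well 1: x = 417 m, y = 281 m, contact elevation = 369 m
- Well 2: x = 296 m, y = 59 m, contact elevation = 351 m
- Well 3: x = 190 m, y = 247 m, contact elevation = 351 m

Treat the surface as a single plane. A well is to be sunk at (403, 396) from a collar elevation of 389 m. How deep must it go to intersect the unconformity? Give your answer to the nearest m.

Let the plane be z = a·x + b·y + c.
Well 2−Well 1: −121a − 222b = −18;  Well 3−Well 1: −227a − 34b = −18.
Solving gives a = 0.07312, b = 0.04123.
Then c = 369 − a·417 − b·281 = 326.92.
At (403, 396): z_contact = 29.5 + 16.3 + 326.92 = 372.7 m.
Depth below ground = 389 − 372.7 = 16 m.

16 m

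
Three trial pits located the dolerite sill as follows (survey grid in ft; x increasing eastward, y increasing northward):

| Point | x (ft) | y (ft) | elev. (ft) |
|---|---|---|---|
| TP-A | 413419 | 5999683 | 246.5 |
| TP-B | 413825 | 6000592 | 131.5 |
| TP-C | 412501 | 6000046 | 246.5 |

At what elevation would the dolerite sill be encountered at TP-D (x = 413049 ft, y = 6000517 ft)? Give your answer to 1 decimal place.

172.6 ft

Two edge vectors: TP-A→TP-B = (406, 909, -115), TP-A→TP-C = (-918, 363, 0).
Normal n = (TP-A→TP-B) × (TP-A→TP-C) = (41745, 105570, 981840).
So ∂z/∂x = −n_x/n_z = −0.042517111 and ∂z/∂y = −n_y/n_z = −0.107522611.
Intercept c from TP-A: 246.5 + 17577.38 + 645101.58 = 662925.46.
At (413049, 6000517): z = −17561.7 − 645191.3 + 662925.46 = 172.6 ft.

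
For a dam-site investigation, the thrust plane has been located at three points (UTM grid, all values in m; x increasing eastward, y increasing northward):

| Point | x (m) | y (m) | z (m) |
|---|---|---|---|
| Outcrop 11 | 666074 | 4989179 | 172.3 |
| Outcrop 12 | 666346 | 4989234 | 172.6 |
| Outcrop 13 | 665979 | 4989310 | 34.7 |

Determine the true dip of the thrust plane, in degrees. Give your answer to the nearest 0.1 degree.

Two edge vectors: Outcrop 11→Outcrop 12 = (272, 55, 0.3), Outcrop 11→Outcrop 13 = (-95, 131, -137.6).
Normal n = (Outcrop 11→Outcrop 12) × (Outcrop 11→Outcrop 13) = (-7607.3, 37398.7, 40857).
So ∂z/∂x = −n_x/n_z = 0.18619 and ∂z/∂y = −n_y/n_z = −0.91536.
Gradient magnitude |∇z| = √(a² + b²) = √(0.03467 + 0.83788) = 0.93410.
True dip = arctan(0.93410) = 43.0°, dipping toward NNW (azimuth ≈ 349°).

43.0°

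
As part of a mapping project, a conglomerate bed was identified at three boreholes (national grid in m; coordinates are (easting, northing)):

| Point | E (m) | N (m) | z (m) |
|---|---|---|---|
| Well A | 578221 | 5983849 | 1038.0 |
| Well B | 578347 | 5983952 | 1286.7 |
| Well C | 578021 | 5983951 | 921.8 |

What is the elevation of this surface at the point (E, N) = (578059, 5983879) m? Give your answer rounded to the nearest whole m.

Two edge vectors: Well A→Well B = (126, 103, 248.7), Well A→Well C = (-200, 102, -116.2).
Normal n = (Well A→Well B) × (Well A→Well C) = (-37336, -35098.8, 33452).
So ∂z/∂E = −n_x/n_z = 1.11610666 and ∂z/∂N = −n_y/n_z = 1.04922875.
Intercept c from Well A: 1038 − 645356.31 − 6278426.38 = −6922744.69.
At (578059, 5983879): z = 645175.5 + 6278457.9 − 6922744.69 = 888.7 m.

889 m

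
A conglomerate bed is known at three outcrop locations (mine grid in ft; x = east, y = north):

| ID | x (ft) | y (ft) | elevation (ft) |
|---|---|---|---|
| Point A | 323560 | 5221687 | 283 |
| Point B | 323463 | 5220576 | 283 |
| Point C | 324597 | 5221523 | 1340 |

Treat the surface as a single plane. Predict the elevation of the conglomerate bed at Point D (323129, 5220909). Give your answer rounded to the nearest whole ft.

-82 ft

Let the plane be z = a·x + b·y + c.
Point B−Point A: −97a − 1111b = 0;  Point C−Point A: 1037a − 164b = 1057.
Solving gives a = 1.00540404, b = −0.08778055.
Then c = 283 − a·323560 − b·5221687 = 133337.03.
At (323129, 5220909): z = 324875.2 − 458294.3 + 133337.03 = -82.0 ft.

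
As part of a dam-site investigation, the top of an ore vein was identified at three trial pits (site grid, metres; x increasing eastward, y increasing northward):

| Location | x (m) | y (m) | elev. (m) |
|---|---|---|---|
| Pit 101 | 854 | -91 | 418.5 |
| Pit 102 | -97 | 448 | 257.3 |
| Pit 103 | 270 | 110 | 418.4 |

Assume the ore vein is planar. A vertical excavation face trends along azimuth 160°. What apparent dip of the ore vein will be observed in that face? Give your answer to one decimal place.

Two edge vectors: Pit 101→Pit 102 = (-951, 539, -161.2), Pit 101→Pit 103 = (-584, 201, -0.1).
Normal n = (Pit 101→Pit 102) × (Pit 101→Pit 103) = (32347.3, 94045.7, 123625).
So ∂z/∂x = −n_x/n_z = −0.26166 and ∂z/∂y = −n_y/n_z = −0.76073.
Unit vector along 160° is (sin 160°, cos 160°) = (0.3420, -0.9397).
Slope in that direction = a·(0.3420) + b·(-0.9397) = 0.62536.
Apparent dip = arctan|0.62536| = 32.0° (true dip is 38.8°, so apparent ≤ true as expected).

32.0°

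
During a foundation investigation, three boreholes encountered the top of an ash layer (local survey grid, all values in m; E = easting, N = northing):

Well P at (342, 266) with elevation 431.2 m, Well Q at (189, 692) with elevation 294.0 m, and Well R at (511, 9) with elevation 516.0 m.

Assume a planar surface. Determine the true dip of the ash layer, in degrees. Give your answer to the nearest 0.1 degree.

Let the plane be z = a·E + b·N + c.
Well Q−Well P: −153a + 426b = −137.2;  Well R−Well P: 169a − 257b = 84.8.
Solving gives a = 0.02646, b = −0.31256.
Gradient magnitude |∇z| = √(a² + b²) = √(0.00070 + 0.09770) = 0.31368.
True dip = arctan(0.31368) = 17.4°, dipping toward N (azimuth ≈ 355°).

17.4°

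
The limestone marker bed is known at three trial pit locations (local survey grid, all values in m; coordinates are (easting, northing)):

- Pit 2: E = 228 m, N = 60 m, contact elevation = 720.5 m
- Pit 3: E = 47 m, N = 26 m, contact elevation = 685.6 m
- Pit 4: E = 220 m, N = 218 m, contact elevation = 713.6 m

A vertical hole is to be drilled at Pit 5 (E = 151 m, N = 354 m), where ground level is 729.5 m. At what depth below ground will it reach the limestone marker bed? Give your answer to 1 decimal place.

34.2 m

Let the plane be z = a·E + b·N + c.
Pit 3−Pit 2: −181a − 34b = −34.9;  Pit 4−Pit 2: −8a + 158b = −6.9.
Solving gives a = 0.19913, b = −0.03359.
Then c = 720.5 − a·228 − b·60 = 677.11.
At (151, 354): z_contact = 30.07 − 11.89 + 677.11 = 695.29 m.
Depth below ground = 729.5 − 695.29 = 34.2 m.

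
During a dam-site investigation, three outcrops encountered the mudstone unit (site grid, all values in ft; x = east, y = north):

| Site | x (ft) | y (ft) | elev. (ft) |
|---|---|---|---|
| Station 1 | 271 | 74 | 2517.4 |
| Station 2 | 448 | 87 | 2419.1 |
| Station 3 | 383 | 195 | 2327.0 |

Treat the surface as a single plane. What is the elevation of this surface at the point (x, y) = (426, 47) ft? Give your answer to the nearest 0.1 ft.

2475.0 ft

Two edge vectors: Station 1→Station 2 = (177, 13, -98.3), Station 1→Station 3 = (112, 121, -190.4).
Normal n = (Station 1→Station 2) × (Station 1→Station 3) = (9419.1, 22691.2, 19961).
So ∂z/∂x = −n_x/n_z = −0.47188 and ∂z/∂y = −n_y/n_z = −1.13678.
Intercept c from Station 1: 2517.4 + 127.88 + 84.12 = 2729.40.
At (426, 47): z = −201.0 − 53.4 + 2729.40 = 2475.0 ft.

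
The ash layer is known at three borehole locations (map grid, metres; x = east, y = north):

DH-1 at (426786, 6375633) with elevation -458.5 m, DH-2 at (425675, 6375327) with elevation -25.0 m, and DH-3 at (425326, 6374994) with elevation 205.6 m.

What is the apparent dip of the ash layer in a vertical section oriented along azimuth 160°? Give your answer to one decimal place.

Let the plane be z = a·x + b·y + c.
DH-2−DH-1: −1111a − 306b = 433.5;  DH-3−DH-1: −1460a − 639b = 664.1.
Solving gives a = −0.28040, b = −0.39862.
Unit vector along 160° is (sin 160°, cos 160°) = (0.3420, -0.9397).
Slope in that direction = a·(0.3420) + b·(-0.9397) = 0.27868.
Apparent dip = arctan|0.27868| = 15.6° (true dip is 26.0°, so apparent ≤ true as expected).

15.6°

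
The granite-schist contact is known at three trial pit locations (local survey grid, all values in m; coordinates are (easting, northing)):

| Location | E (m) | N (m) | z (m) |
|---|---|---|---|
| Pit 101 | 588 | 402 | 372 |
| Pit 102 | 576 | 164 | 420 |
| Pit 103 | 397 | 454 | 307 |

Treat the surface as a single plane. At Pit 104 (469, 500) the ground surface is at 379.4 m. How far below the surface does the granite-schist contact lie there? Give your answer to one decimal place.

Two edge vectors: Pit 101→Pit 102 = (-12, -238, 48), Pit 101→Pit 103 = (-191, 52, -65).
Normal n = (Pit 101→Pit 102) × (Pit 101→Pit 103) = (12974, -9948, -46082).
So ∂z/∂E = −n_x/n_z = 0.28154 and ∂z/∂N = −n_y/n_z = −0.21588.
Intercept c from Pit 101: 372 − 165.55 + 86.78 = 293.24.
At (469, 500): z_contact = 132.04 − 107.94 + 293.24 = 317.34 m.
Depth below ground = 379.4 − 317.34 = 62.1 m.

62.1 m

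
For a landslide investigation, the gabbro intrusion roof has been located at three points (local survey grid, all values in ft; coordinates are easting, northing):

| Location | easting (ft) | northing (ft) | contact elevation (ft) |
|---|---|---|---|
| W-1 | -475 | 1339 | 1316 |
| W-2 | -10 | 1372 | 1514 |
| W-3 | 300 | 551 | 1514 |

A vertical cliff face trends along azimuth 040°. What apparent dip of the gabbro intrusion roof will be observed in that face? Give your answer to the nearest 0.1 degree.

Let the plane be z = a·easting + b·northing + c.
W-2−W-1: 465a + 33b = 198;  W-3−W-1: 775a − 788b = 198.
Solving gives a = 0.41469, b = 0.15658.
Unit vector along 040° is (sin 40°, cos 40°) = (0.6428, 0.7660).
Slope in that direction = a·(0.6428) + b·(0.7660) = 0.38651.
Apparent dip = arctan|0.38651| = 21.1° (true dip is 23.9°, so apparent ≤ true as expected).

21.1°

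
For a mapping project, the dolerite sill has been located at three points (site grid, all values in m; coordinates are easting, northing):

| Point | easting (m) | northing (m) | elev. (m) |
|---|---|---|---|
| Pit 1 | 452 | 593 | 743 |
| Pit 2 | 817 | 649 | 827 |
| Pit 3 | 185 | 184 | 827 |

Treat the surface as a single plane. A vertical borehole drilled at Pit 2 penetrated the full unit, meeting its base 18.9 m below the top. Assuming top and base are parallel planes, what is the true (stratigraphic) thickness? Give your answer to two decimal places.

Let the plane be z = a·easting + b·northing + c.
Pit 2−Pit 1: 365a + 56b = 84;  Pit 3−Pit 1: −267a − 409b = 84.
Solving gives a = 0.29077, b = −0.39520.
|∇z| = √(a²+b²) = 0.49064, so dip δ = arctan(0.49064) = 26.13°.
True thickness = vertical thickness × cos δ = 18.9 × cos 26.13° = 16.97 m.

16.97 m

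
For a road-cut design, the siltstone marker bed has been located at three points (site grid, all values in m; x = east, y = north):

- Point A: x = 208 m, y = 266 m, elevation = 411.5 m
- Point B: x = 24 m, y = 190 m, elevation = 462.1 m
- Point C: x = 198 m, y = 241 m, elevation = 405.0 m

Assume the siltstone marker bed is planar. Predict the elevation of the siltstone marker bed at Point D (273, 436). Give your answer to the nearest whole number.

Let the plane be z = a·x + b·y + c.
Point B−Point A: −184a − 76b = 50.6;  Point C−Point A: −10a − 25b = −6.5.
Solving gives a = −0.45807, b = 0.44323.
Then c = 411.5 − a·208 − b·266 = 388.88.
At (273, 436): z = −125.1 + 193.2 + 388.88 = 457.1 m.

457 m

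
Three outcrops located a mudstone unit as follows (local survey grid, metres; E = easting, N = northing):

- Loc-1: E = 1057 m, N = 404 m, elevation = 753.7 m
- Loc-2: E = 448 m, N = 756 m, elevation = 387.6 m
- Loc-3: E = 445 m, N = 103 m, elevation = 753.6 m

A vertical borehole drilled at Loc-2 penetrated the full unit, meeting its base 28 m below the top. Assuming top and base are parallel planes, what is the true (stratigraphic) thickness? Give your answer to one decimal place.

23.7 m

Two edge vectors: Loc-1→Loc-2 = (-609, 352, -366.1), Loc-1→Loc-3 = (-612, -301, -0.1).
Normal n = (Loc-1→Loc-2) × (Loc-1→Loc-3) = (-110231.3, 223992.3, 398733).
So ∂z/∂E = −n_x/n_z = 0.27645 and ∂z/∂N = −n_y/n_z = −0.56176.
|∇z| = √(a²+b²) = 0.62610, so dip δ = arctan(0.62610) = 32.05°.
True thickness = vertical thickness × cos δ = 28 × cos 32.05° = 23.7 m.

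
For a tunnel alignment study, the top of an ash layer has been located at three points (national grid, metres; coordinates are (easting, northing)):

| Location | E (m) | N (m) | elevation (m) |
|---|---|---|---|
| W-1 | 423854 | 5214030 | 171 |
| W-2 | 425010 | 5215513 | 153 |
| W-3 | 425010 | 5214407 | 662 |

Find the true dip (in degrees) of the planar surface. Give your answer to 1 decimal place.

Two edge vectors: W-1→W-2 = (1156, 1483, -18), W-1→W-3 = (1156, 377, 491).
Normal n = (W-1→W-2) × (W-1→W-3) = (734939, -588404, -1278536).
So ∂z/∂E = −n_x/n_z = 0.57483 and ∂z/∂N = −n_y/n_z = −0.46022.
Gradient magnitude |∇z| = √(a² + b²) = √(0.33043 + 0.21180) = 0.73636.
True dip = arctan(0.73636) = 36.4°, dipping toward NW (azimuth ≈ 309°).

36.4°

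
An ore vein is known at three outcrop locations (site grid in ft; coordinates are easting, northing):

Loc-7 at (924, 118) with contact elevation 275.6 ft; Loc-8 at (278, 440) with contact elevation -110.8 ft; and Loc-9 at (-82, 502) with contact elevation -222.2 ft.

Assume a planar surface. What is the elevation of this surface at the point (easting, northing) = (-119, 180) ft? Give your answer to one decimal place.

56.9 ft

Let the plane be z = a·easting + b·northing + c.
Loc-8−Loc-7: −646a + 322b = −386.4;  Loc-9−Loc-7: −1006a + 384b = −497.8.
Solving gives a = 0.15704, b = −0.88495.
Then c = 275.6 − a·924 − b·118 = 234.92.
At (-119, 180): z = −18.7 − 159.3 + 234.92 = 56.9 ft.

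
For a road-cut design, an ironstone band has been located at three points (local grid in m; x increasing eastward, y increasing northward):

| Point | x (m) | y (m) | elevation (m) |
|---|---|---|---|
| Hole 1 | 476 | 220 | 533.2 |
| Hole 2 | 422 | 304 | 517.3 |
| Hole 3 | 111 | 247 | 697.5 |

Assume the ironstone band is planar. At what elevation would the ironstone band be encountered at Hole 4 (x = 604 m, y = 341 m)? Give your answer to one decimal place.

Two edge vectors: Hole 1→Hole 2 = (-54, 84, -15.9), Hole 1→Hole 3 = (-365, 27, 164.3).
Normal n = (Hole 1→Hole 2) × (Hole 1→Hole 3) = (14230.5, 14675.7, 29202).
So ∂z/∂x = −n_x/n_z = −0.48731 and ∂z/∂y = −n_y/n_z = −0.50256.
Intercept c from Hole 1: 533.2 + 231.96 + 110.56 = 875.72.
At (604, 341): z = −294.3 − 171.4 + 875.72 = 410.0 m.

410.0 m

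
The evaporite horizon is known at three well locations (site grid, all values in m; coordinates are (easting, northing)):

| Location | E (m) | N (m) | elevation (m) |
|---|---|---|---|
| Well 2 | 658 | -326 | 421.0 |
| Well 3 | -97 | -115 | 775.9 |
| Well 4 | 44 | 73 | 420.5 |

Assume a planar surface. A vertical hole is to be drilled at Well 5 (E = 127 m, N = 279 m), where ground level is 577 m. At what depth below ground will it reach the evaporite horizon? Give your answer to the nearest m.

487 m

Two edge vectors: Well 2→Well 3 = (-755, 211, 354.9), Well 2→Well 4 = (-614, 399, -0.5).
Normal n = (Well 2→Well 3) × (Well 2→Well 4) = (-141710.6, -218286.1, -171691).
So ∂z/∂E = −n_x/n_z = −0.82538 and ∂z/∂N = −n_y/n_z = −1.27139.
Intercept c from Well 2: 421 + 543.10 − 414.47 = 549.63.
At (127, 279): z_contact = −104.8 − 354.7 + 549.63 = 90.1 m.
Depth below ground = 577 − 90.1 = 487 m.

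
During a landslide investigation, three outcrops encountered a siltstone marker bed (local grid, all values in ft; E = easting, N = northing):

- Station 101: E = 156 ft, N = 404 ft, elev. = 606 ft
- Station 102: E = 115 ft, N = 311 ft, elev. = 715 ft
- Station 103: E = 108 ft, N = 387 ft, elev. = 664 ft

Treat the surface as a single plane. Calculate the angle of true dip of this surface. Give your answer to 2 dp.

Let the plane be z = a·E + b·N + c.
Station 102−Station 101: −41a − 93b = 109;  Station 103−Station 101: −48a − 17b = 58.
Solving gives a = −0.94001, b = −0.75763.
Gradient magnitude |∇z| = √(a² + b²) = √(0.88361 + 0.57401) = 1.20732.
True dip = arctan(1.20732) = 50.37°, dipping toward NE (azimuth ≈ 051°).

50.37°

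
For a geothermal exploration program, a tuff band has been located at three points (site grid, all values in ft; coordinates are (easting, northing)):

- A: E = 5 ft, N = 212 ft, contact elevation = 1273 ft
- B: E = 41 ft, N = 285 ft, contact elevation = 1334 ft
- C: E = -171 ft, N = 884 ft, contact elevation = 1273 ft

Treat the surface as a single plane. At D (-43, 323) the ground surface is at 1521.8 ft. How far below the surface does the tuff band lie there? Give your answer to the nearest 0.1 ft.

Two edge vectors: A→B = (36, 73, 61), A→C = (-176, 672, 0).
Normal n = (A→B) × (A→C) = (-40992, -10736, 37040).
So ∂z/∂E = −n_x/n_z = 1.10670 and ∂z/∂N = −n_y/n_z = 0.28985.
Intercept c from A: 1273 − 5.53 − 61.45 = 1206.02.
At (-43, 323): z_contact = −47.59 + 93.62 + 1206.02 = 1252.05 ft.
Depth below ground = 1521.8 − 1252.05 = 269.7 ft.

269.7 ft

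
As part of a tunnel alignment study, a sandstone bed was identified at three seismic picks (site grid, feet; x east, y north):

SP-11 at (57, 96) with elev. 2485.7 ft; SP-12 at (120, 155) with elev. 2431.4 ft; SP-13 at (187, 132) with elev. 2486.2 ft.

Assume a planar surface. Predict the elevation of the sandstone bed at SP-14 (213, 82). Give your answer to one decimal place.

2561.4 ft

Two edge vectors: SP-11→SP-12 = (63, 59, -54.3), SP-11→SP-13 = (130, 36, 0.5).
Normal n = (SP-11→SP-12) × (SP-11→SP-13) = (1984.3, -7090.5, -5402).
So ∂z/∂x = −n_x/n_z = 0.36733 and ∂z/∂y = −n_y/n_z = −1.31257.
Intercept c from SP-11: 2485.7 − 20.94 + 126.01 = 2590.77.
At (213, 82): z = 78.2 − 107.6 + 2590.77 = 2561.4 ft.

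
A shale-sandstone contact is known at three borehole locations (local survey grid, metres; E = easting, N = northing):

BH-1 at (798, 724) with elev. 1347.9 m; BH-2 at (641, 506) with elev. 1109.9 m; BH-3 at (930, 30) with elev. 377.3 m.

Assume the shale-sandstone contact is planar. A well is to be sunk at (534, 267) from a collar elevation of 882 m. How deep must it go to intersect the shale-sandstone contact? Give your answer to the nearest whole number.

55 m

Let the plane be z = a·E + b·N + c.
BH-2−BH-1: −157a − 218b = −238;  BH-3−BH-1: 132a − 694b = −970.6.
Solving gives a = −0.33702, b = 1.33446.
Then c = 1347.9 − a·798 − b·724 = 650.69.
At (534, 267): z_contact = −180.0 + 356.3 + 650.69 = 827.0 m.
Depth below ground = 882 − 827.0 = 55 m.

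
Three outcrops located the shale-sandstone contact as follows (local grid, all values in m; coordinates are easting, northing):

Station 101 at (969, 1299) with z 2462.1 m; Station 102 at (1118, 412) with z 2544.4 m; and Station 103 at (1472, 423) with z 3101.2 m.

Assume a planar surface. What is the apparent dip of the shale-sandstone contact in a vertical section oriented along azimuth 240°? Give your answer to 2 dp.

Let the plane be z = a·easting + b·northing + c.
Station 102−Station 101: 149a − 887b = 82.3;  Station 103−Station 101: 503a − 876b = 639.1.
Solving gives a = 1.56758, b = 0.17054.
Unit vector along 240° is (sin 240°, cos 240°) = (-0.8660, -0.5000).
Slope in that direction = a·(-0.8660) + b·(-0.5000) = −1.44284.
Apparent dip = arctan|1.44284| = 55.27° (true dip is 57.6°, so apparent ≤ true as expected).

55.27°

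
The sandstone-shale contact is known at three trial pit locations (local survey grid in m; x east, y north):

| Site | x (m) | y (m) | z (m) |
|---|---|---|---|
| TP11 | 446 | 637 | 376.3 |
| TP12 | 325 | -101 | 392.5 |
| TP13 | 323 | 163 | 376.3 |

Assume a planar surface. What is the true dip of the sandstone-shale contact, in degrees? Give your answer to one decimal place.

Two edge vectors: TP11→TP12 = (-121, -738, 16.2), TP11→TP13 = (-123, -474, 0).
Normal n = (TP11→TP12) × (TP11→TP13) = (7678.8, -1992.6, -33420).
So ∂z/∂x = −n_x/n_z = 0.22977 and ∂z/∂y = −n_y/n_z = −0.05962.
Gradient magnitude |∇z| = √(a² + b²) = √(0.05279 + 0.00355) = 0.23738.
True dip = arctan(0.23738) = 13.4°, dipping toward WNW (azimuth ≈ 285°).

13.4°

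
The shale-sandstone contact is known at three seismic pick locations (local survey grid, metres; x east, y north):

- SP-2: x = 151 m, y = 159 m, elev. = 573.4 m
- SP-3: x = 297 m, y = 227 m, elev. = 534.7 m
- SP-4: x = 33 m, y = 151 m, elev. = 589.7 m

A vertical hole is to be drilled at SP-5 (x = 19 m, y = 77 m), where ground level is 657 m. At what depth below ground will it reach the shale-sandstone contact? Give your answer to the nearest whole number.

42 m

Let the plane be z = a·x + b·y + c.
SP-3−SP-2: 146a + 68b = −38.7;  SP-4−SP-2: −118a − 8b = 16.3.
Solving gives a = −0.11651, b = −0.31896.
Then c = 573.4 − a·151 − b·159 = 641.71.
At (19, 77): z_contact = −2.2 − 24.6 + 641.71 = 614.9 m.
Depth below ground = 657 − 614.9 = 42 m.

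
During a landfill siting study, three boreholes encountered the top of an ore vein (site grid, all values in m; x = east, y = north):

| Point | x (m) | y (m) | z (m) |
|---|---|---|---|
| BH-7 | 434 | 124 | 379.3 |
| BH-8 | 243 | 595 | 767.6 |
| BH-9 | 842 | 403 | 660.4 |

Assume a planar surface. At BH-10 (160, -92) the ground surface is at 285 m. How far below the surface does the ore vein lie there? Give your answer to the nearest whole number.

119 m

Two edge vectors: BH-7→BH-8 = (-191, 471, 388.3), BH-7→BH-9 = (408, 279, 281.1).
Normal n = (BH-7→BH-8) × (BH-7→BH-9) = (24062.4, 212116.5, -245457).
So ∂z/∂x = −n_x/n_z = 0.09803 and ∂z/∂y = −n_y/n_z = 0.86417.
Intercept c from BH-7: 379.3 − 42.55 − 107.16 = 229.60.
At (160, -92): z_contact = 15.7 − 79.5 + 229.60 = 165.8 m.
Depth below ground = 285 − 165.8 = 119 m.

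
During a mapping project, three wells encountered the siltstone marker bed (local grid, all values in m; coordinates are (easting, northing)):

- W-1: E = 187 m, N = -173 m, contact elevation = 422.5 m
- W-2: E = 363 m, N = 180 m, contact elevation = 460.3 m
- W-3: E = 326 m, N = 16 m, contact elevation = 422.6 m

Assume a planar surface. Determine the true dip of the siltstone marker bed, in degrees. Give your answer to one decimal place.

Let the plane be z = a·E + b·N + c.
W-2−W-1: 176a + 353b = 37.8;  W-3−W-1: 139a + 189b = 0.1.
Solving gives a = −0.44984, b = 0.33137.
Gradient magnitude |∇z| = √(a² + b²) = √(0.20236 + 0.10980) = 0.55872.
True dip = arctan(0.55872) = 29.2°, dipping toward SE (azimuth ≈ 126°).

29.2°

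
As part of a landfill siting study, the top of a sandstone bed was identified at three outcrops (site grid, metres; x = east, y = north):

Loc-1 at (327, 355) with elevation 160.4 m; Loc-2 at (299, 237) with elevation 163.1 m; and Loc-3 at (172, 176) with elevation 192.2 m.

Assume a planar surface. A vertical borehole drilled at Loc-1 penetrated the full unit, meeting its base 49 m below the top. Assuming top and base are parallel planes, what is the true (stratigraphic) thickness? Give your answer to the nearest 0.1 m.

Let the plane be z = a·x + b·y + c.
Loc-2−Loc-1: −28a − 118b = 2.7;  Loc-3−Loc-1: −155a − 179b = 31.8.
Solving gives a = −0.24620, b = 0.03554.
|∇z| = √(a²+b²) = 0.24876, so dip δ = arctan(0.24876) = 13.97°.
True thickness = vertical thickness × cos δ = 49 × cos 13.97° = 47.6 m.

47.6 m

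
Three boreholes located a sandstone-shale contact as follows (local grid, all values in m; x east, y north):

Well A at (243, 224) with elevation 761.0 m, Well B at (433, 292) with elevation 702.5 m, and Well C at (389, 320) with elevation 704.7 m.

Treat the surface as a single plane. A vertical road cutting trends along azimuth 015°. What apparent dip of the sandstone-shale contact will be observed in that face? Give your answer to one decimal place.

17.0°

Two edge vectors: Well A→Well B = (190, 68, -58.5), Well A→Well C = (146, 96, -56.3).
Normal n = (Well A→Well B) × (Well A→Well C) = (1787.6, 2156, 8312).
So ∂z/∂x = −n_x/n_z = −0.21506 and ∂z/∂y = −n_y/n_z = −0.25938.
Unit vector along 015° is (sin 15°, cos 15°) = (0.2588, 0.9659).
Slope in that direction = a·(0.2588) + b·(0.9659) = −0.30621.
Apparent dip = arctan|0.30621| = 17.0° (true dip is 18.6°, so apparent ≤ true as expected).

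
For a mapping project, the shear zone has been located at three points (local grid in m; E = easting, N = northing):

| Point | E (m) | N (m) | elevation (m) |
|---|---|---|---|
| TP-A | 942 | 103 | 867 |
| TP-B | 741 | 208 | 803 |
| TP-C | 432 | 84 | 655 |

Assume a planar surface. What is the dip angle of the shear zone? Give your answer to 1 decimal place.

Two edge vectors: TP-A→TP-B = (-201, 105, -64), TP-A→TP-C = (-510, -19, -212).
Normal n = (TP-A→TP-B) × (TP-A→TP-C) = (-23476, -9972, 57369).
So ∂z/∂E = −n_x/n_z = 0.40921 and ∂z/∂N = −n_y/n_z = 0.17382.
Gradient magnitude |∇z| = √(a² + b²) = √(0.16745 + 0.03021) = 0.44460.
True dip = arctan(0.44460) = 24.0°, dipping toward WSW (azimuth ≈ 247°).

24.0°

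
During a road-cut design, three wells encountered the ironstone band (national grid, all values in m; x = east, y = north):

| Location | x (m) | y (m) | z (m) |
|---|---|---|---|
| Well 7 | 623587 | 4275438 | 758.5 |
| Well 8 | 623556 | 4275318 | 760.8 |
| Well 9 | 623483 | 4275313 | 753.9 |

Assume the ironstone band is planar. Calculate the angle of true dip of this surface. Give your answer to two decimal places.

6.12°

Two edge vectors: Well 7→Well 8 = (-31, -120, 2.3), Well 7→Well 9 = (-104, -125, -4.6).
Normal n = (Well 7→Well 8) × (Well 7→Well 9) = (839.5, -381.8, -8605).
So ∂z/∂x = −n_x/n_z = 0.09756 and ∂z/∂y = −n_y/n_z = −0.04437.
Gradient magnitude |∇z| = √(a² + b²) = √(0.00952 + 0.00197) = 0.10718.
True dip = arctan(0.10718) = 6.12°, dipping toward WNW (azimuth ≈ 294°).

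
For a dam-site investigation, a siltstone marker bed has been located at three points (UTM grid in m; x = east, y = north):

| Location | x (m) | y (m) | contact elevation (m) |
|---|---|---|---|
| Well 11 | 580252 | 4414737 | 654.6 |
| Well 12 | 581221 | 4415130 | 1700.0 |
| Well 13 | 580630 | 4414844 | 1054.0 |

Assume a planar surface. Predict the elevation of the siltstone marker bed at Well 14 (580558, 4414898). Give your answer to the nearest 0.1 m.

Let the plane be z = a·x + b·y + c.
Well 12−Well 11: 969a + 393b = 1045.4;  Well 13−Well 11: 378a + 107b = 399.4.
Solving gives a = 1.005246150, b = 0.181466872.
Then c = 654.6 − a·580252 − b·4414737 = −1383770.00.
At (580558, 4414898): z = 583603.7 + 801157.7 − 1383770.00 = 991.4 m.

991.4 m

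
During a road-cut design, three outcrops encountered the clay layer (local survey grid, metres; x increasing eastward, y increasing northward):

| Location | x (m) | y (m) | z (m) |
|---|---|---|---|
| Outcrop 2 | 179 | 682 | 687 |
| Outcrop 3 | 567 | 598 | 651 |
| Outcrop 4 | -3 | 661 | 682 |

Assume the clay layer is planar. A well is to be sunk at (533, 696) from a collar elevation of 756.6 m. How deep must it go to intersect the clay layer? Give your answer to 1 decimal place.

69.6 m

Two edge vectors: Outcrop 2→Outcrop 3 = (388, -84, -36), Outcrop 2→Outcrop 4 = (-182, -21, -5).
Normal n = (Outcrop 2→Outcrop 3) × (Outcrop 2→Outcrop 4) = (-336, 8492, -23436).
So ∂z/∂x = −n_x/n_z = −0.01434 and ∂z/∂y = −n_y/n_z = 0.36235.
Intercept c from Outcrop 2: 687 + 2.57 − 247.12 = 442.44.
At (533, 696): z_contact = −7.64 + 252.19 + 442.44 = 687.00 m.
Depth below ground = 756.6 − 687.00 = 69.6 m.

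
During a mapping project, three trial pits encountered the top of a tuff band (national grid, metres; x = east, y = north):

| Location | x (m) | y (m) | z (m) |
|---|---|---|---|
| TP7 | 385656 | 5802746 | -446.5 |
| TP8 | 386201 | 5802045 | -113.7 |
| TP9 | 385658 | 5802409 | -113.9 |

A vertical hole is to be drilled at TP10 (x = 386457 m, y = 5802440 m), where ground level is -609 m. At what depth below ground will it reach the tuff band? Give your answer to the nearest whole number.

66 m

Two edge vectors: TP7→TP8 = (545, -701, 332.8), TP7→TP9 = (2, -337, 332.6).
Normal n = (TP7→TP8) × (TP7→TP9) = (-120999, -180601.4, -182263).
So ∂z/∂x = −n_x/n_z = −0.66387034 and ∂z/∂y = −n_y/n_z = −0.99088350.
Intercept c from TP7: -446.5 + 256025.58 + 5749845.29 = 6005424.37.
At (386457, 5802440): z_contact = −256557.3 − 5749542.1 + 6005424.37 = -675.0 m.
Depth below ground = -609 − (-675.0) = 66 m.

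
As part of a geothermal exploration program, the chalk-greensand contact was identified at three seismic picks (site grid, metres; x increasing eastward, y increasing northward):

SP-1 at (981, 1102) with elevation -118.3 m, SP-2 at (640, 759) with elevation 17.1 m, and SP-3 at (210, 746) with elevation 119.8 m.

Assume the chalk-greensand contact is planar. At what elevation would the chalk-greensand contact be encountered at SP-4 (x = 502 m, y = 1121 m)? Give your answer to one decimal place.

Let the plane be z = a·x + b·y + c.
SP-2−SP-1: −341a − 343b = 135.4;  SP-3−SP-1: −771a − 356b = 238.1.
Solving gives a = −0.233934, b = −0.162182.
Then c = -118.3 − a·981 − b·1102 = 289.91.
At (502, 1121): z = −117.4 − 181.8 + 289.91 = -9.3 m.

-9.3 m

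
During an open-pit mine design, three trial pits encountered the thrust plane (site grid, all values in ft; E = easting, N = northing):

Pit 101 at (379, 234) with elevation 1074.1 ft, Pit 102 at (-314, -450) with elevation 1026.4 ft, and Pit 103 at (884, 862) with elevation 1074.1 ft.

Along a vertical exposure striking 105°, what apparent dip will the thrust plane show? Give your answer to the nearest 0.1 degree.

Two edge vectors: Pit 101→Pit 102 = (-693, -684, -47.7), Pit 101→Pit 103 = (505, 628, 0).
Normal n = (Pit 101→Pit 102) × (Pit 101→Pit 103) = (29955.6, -24088.5, -89784).
So ∂z/∂E = −n_x/n_z = 0.33364 and ∂z/∂N = −n_y/n_z = −0.26829.
Unit vector along 105° is (sin 105°, cos 105°) = (0.9659, -0.2588).
Slope in that direction = a·(0.9659) + b·(-0.2588) = 0.39171.
Apparent dip = arctan|0.39171| = 21.4° (true dip is 23.2°, so apparent ≤ true as expected).

21.4°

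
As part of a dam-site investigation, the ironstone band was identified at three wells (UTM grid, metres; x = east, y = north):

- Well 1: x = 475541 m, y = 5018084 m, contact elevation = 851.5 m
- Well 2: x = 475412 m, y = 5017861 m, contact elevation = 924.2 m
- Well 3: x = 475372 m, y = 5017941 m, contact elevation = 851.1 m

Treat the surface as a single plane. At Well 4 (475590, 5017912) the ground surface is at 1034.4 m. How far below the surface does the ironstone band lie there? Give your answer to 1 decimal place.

Two edge vectors: Well 1→Well 2 = (-129, -223, 72.7), Well 1→Well 3 = (-169, -143, -0.4).
Normal n = (Well 1→Well 2) × (Well 1→Well 3) = (10485.3, -12337.9, -19240).
So ∂z/∂x = −n_x/n_z = 0.544974012 and ∂z/∂y = −n_y/n_z = −0.641262994.
Intercept c from Well 1: 851.5 − 259157.49 + 3217911.57 = 2959605.58.
At (475590, 5017912): z_contact = 259184.19 − 3217801.27 + 2959605.58 = 988.50 m.
Depth below ground = 1034.4 − 988.50 = 45.9 m.

45.9 m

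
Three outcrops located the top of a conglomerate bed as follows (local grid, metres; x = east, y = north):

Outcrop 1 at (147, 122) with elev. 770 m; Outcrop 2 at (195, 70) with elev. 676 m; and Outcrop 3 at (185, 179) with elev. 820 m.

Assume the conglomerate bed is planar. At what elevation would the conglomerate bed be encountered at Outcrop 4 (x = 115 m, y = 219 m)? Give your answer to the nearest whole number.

Two edge vectors: Outcrop 1→Outcrop 2 = (48, -52, -94), Outcrop 1→Outcrop 3 = (38, 57, 50).
Normal n = (Outcrop 1→Outcrop 2) × (Outcrop 1→Outcrop 3) = (2758, -5972, 4712).
So ∂z/∂x = −n_x/n_z = −0.58531 and ∂z/∂y = −n_y/n_z = 1.26740.
Intercept c from Outcrop 1: 770 + 86.04 − 154.62 = 701.42.
At (115, 219): z = −67.3 + 277.6 + 701.42 = 911.7 m.

912 m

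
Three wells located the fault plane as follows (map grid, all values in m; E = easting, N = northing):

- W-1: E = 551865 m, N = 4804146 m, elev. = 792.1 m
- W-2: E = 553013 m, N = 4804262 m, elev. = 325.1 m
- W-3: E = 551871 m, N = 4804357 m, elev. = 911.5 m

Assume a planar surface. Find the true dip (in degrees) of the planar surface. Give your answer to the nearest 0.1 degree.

36.6°

Let the plane be z = a·E + b·N + c.
W-2−W-1: 1148a + 116b = −467;  W-3−W-1: 6a + 211b = 119.4.
Solving gives a = −0.46531, b = 0.57911.
Gradient magnitude |∇z| = √(a² + b²) = √(0.21651 + 0.33537) = 0.74289.
True dip = arctan(0.74289) = 36.6°, dipping toward SE (azimuth ≈ 141°).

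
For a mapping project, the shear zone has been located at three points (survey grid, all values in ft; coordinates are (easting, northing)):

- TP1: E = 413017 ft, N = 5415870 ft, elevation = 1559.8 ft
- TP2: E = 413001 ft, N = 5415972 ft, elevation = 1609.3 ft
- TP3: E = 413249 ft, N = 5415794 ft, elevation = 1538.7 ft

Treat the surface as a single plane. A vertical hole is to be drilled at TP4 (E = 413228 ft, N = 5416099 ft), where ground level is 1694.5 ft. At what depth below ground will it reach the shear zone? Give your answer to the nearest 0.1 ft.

Let the plane be z = a·E + b·N + c.
TP2−TP1: −16a + 102b = 49.5;  TP3−TP1: 232a − 76b = −21.1.
Solving gives a = 0.071712402, b = 0.496543122.
Then c = 1559.8 − a·413017 − b·5415870 = −2717271.64.
At (413228, 5416099): z_contact = 29633.57 + 2689326.71 − 2717271.64 = 1688.64 ft.
Depth below ground = 1694.5 − 1688.64 = 5.9 ft.

5.9 ft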